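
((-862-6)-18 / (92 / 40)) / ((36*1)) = -5036 / 207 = -24.33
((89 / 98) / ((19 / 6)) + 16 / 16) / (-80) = -599 / 37240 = -0.02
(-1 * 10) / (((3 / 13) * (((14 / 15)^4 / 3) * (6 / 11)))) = -12065625 / 38416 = -314.08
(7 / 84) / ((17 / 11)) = 11 / 204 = 0.05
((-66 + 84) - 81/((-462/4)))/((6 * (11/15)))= 3600/847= 4.25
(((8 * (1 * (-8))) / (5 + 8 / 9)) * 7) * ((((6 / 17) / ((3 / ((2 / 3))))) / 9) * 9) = -5.97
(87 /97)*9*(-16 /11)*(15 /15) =-12528 /1067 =-11.74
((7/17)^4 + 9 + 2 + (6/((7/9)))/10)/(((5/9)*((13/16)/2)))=9934469856/190010275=52.28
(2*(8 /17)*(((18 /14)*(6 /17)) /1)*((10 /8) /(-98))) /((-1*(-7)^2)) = 0.00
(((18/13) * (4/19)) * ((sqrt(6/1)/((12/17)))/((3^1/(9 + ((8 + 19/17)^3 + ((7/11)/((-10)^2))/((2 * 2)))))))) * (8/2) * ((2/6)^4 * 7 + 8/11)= 8435255027 * sqrt(6)/24548238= 841.69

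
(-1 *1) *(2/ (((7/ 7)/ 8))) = -16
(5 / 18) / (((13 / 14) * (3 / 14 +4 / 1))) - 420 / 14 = -29.93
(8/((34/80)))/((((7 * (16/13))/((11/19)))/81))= 231660/2261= 102.46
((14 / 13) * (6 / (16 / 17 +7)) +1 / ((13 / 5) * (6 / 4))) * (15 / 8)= 313 / 156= 2.01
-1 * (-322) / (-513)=-322 / 513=-0.63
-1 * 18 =-18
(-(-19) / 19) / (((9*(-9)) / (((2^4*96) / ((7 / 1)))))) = -512 / 189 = -2.71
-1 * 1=-1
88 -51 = 37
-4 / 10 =-2 / 5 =-0.40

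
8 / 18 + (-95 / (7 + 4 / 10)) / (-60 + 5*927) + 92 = 1877767 / 20313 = 92.44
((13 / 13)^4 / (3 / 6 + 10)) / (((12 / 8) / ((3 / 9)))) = 4 / 189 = 0.02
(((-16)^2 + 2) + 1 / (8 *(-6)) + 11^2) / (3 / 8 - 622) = -18191 / 29838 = -0.61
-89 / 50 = -1.78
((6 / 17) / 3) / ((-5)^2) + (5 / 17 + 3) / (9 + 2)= 1422 / 4675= 0.30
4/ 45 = 0.09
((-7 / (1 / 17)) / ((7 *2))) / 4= -17 / 8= -2.12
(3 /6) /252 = 1 /504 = 0.00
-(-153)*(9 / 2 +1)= 1683 / 2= 841.50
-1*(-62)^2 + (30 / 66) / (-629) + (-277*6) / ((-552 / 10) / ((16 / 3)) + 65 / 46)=-104049077271 / 28444009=-3658.03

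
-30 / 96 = -5 / 16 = -0.31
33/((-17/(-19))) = 627/17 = 36.88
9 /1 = 9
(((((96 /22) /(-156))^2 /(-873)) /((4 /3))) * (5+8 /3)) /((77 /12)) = -368 /458200743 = -0.00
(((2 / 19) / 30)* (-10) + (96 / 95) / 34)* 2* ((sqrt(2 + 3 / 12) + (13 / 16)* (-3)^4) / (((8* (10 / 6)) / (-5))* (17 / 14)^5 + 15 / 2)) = -235314807 / 149828395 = -1.57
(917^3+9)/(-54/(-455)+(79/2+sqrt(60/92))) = 581860196091372380/29883411107 -638543953338200 * sqrt(345)/29883411107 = 19074119.97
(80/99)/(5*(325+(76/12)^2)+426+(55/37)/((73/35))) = 0.00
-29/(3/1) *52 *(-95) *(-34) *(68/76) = -4358120/3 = -1452706.67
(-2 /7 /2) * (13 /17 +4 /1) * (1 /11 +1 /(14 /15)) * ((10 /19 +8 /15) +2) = -2107188 /870485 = -2.42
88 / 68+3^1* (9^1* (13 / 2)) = 6011 / 34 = 176.79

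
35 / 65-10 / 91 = 3 / 7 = 0.43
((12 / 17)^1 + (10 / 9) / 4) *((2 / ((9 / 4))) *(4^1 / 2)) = 2408 / 1377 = 1.75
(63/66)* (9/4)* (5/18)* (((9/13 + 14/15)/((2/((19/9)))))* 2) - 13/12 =19853/20592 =0.96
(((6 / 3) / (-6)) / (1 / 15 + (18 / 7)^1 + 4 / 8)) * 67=-4690 / 659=-7.12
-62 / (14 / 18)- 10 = -628 / 7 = -89.71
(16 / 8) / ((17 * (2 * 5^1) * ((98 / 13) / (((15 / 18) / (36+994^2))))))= 13 / 9876767712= 0.00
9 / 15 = 3 / 5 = 0.60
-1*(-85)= 85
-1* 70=-70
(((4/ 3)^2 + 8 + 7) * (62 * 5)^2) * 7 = 101577700/ 9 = 11286411.11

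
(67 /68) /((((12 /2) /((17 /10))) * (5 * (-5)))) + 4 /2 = 11933 /6000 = 1.99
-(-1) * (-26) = -26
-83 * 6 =-498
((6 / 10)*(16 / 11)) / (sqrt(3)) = 16*sqrt(3) / 55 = 0.50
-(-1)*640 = 640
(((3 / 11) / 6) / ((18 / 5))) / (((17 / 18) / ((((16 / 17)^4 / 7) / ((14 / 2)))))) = 163840 / 765302923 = 0.00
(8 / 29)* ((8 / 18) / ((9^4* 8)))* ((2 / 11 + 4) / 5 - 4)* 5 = -8 / 216513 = -0.00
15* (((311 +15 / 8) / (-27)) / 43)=-12515 / 3096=-4.04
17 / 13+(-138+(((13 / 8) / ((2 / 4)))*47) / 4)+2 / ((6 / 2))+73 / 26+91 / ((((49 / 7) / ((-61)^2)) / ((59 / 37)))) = 77040.29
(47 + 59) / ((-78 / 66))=-1166 / 13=-89.69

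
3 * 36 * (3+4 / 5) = 2052 / 5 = 410.40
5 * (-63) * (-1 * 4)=1260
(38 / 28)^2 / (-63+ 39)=-361 / 4704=-0.08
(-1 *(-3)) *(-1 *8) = -24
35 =35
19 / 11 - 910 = -9991 / 11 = -908.27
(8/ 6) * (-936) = -1248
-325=-325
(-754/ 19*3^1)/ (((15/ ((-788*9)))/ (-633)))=-3384883944/ 95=-35630357.31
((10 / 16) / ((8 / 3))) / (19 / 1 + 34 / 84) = 63 / 5216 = 0.01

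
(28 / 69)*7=196 / 69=2.84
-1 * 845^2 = -714025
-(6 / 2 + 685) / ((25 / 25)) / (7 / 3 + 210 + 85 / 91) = -2184 / 677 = -3.23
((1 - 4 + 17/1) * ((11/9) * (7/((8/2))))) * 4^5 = 275968/9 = 30663.11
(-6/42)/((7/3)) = -3/49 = -0.06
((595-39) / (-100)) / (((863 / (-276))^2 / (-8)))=84707712 / 18619225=4.55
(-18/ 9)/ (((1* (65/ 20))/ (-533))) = 328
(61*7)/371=61/53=1.15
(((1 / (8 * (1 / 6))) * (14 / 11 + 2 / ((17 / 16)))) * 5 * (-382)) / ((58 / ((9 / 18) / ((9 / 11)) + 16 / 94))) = -186220225 / 3058572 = -60.88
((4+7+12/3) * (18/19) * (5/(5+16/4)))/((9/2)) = 1.75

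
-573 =-573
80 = 80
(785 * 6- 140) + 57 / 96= 146259 / 32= 4570.59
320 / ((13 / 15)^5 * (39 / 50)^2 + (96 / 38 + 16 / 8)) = 1282500000000 / 19332846823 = 66.34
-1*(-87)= 87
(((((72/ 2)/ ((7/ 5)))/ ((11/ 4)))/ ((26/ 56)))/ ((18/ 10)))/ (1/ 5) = 55.94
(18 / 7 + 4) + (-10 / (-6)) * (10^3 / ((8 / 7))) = 30763 / 21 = 1464.90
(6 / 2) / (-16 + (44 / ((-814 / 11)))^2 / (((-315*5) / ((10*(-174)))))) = -431235 / 2243776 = -0.19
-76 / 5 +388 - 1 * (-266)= 3194 / 5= 638.80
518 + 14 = 532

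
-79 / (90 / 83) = -6557 / 90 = -72.86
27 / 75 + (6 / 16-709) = -141653 / 200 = -708.26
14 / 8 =7 / 4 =1.75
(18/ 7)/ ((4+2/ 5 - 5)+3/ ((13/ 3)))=195/ 7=27.86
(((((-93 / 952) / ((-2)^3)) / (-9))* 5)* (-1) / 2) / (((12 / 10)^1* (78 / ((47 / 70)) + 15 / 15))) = 36425 / 1509887232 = 0.00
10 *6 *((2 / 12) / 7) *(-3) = -30 / 7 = -4.29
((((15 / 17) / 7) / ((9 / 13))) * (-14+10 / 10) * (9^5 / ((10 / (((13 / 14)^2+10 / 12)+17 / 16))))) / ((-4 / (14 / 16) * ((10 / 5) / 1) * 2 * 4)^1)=7192843983 / 13647872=527.03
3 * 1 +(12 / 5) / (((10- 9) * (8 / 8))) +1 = 32 / 5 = 6.40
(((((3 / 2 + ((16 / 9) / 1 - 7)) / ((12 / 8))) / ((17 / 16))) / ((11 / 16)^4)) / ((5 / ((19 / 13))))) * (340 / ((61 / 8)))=-42714791936 / 313478451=-136.26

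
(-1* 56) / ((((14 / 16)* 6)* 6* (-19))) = 16 / 171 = 0.09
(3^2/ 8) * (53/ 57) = 159/ 152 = 1.05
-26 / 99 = -0.26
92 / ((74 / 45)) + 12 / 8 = 4251 / 74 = 57.45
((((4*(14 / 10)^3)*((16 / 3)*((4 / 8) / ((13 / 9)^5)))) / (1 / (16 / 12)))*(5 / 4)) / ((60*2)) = 3000564 / 46411625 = 0.06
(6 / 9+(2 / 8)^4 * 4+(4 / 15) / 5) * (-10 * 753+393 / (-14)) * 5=-124541901 / 4480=-27799.53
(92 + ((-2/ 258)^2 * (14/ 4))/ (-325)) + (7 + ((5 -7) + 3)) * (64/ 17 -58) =-62866369919/ 183883050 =-341.88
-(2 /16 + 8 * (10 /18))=-329 /72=-4.57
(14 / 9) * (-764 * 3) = -10696 / 3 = -3565.33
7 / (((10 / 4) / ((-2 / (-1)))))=28 / 5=5.60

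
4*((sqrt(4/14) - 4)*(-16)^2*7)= -28672 + 1024*sqrt(14)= -24840.54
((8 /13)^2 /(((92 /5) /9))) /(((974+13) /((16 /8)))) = 480 /1278823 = 0.00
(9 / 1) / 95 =9 / 95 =0.09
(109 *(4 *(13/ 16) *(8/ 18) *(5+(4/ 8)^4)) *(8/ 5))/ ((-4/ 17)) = -216801/ 40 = -5420.02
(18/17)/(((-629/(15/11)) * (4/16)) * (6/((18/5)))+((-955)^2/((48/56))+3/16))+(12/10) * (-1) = -15625627242/13021366835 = -1.20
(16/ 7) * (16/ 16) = 16/ 7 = 2.29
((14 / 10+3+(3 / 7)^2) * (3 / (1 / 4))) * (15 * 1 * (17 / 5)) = 687276 / 245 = 2805.21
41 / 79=0.52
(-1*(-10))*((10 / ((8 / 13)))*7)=2275 / 2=1137.50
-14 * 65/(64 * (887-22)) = -91/5536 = -0.02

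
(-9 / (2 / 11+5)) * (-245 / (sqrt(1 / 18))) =24255 * sqrt(2) / 19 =1805.36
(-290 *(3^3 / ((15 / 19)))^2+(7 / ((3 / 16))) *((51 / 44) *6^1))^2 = 347504702024484 / 3025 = 114877587446.11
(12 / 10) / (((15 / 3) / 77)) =462 / 25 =18.48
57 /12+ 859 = 3455 /4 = 863.75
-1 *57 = -57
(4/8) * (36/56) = 9/28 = 0.32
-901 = -901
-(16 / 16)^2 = -1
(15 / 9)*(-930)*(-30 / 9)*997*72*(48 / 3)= 5934144000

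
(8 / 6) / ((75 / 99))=44 / 25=1.76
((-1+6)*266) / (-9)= -1330 / 9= -147.78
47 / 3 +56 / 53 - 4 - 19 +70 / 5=1228 / 159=7.72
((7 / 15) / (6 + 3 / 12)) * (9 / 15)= 0.04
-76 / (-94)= 38 / 47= 0.81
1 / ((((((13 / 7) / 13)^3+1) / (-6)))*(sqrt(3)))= -343*sqrt(3) / 172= -3.45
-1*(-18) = 18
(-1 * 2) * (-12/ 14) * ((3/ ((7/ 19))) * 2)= 1368/ 49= 27.92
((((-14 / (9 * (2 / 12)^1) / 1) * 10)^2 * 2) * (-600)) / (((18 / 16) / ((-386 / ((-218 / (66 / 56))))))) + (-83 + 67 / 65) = -1236440426768 / 63765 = -19390581.46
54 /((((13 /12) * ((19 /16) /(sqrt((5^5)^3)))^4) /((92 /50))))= 72773437500000000000000000000 /1694173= 42955139469227758912460.53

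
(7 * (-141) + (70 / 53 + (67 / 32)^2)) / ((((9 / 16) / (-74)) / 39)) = 8538851009 / 1696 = 5034699.89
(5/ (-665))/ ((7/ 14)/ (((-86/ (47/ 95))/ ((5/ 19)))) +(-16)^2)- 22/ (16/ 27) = -33046781039/ 890148280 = -37.13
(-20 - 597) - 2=-619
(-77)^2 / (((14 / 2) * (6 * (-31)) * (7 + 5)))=-847 / 2232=-0.38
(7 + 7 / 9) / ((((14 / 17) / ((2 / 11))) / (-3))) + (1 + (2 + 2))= -5 / 33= -0.15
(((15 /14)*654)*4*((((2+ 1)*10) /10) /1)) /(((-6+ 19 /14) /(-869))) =20459736 /13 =1573825.85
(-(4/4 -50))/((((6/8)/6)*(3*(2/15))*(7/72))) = 10080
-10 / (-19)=0.53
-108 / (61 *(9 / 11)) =-2.16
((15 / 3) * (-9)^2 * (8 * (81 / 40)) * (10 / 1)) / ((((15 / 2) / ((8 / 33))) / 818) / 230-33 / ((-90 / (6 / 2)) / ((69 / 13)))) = 11237.23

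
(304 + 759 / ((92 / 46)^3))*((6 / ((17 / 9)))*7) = 603099 / 68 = 8869.10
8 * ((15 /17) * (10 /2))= 35.29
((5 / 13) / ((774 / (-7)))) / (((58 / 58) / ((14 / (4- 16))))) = 0.00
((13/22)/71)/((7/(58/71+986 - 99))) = 117065/110902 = 1.06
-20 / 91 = -0.22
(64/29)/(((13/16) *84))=256/7917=0.03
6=6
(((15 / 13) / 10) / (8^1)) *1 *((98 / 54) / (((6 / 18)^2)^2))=441 / 208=2.12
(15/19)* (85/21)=425/133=3.20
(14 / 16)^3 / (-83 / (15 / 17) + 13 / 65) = -5145 / 720896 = -0.01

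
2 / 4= 1 / 2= 0.50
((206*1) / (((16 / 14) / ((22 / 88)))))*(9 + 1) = 3605 / 8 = 450.62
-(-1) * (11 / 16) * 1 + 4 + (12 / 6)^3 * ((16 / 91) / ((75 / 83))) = 681859 / 109200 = 6.24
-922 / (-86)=461 / 43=10.72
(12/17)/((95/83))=996/1615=0.62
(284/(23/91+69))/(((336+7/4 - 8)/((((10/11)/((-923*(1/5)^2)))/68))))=-3500/777203603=-0.00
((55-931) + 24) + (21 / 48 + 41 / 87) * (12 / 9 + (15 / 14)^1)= -49683563 / 58464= -849.81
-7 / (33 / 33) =-7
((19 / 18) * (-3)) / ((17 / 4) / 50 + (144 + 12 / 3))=-1900 / 88851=-0.02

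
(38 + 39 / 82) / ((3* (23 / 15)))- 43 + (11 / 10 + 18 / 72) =-627769 / 18860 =-33.29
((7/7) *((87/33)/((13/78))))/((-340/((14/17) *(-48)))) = 29232/15895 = 1.84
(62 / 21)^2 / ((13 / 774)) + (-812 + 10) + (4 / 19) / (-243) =-832401478 / 2941029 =-283.03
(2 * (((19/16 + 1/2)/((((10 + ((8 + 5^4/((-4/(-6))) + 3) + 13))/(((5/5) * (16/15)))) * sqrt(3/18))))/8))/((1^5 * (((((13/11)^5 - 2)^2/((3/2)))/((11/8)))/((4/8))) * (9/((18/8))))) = 0.00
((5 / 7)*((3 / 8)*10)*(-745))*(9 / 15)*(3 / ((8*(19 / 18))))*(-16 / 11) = 905175 / 1463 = 618.71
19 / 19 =1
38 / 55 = 0.69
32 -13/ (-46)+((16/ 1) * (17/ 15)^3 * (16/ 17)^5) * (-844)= -649910202109/ 44867250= -14485.18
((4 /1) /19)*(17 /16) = 17 /76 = 0.22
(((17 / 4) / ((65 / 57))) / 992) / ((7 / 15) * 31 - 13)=2907 / 1134848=0.00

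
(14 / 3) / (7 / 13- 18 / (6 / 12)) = -182 / 1383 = -0.13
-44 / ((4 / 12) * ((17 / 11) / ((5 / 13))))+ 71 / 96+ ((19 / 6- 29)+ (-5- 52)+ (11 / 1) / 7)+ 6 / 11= -61439563 / 544544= -112.83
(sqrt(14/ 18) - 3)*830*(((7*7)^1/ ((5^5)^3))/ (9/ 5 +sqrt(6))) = -0.00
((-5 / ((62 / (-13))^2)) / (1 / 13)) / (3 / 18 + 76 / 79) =-520689 / 205654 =-2.53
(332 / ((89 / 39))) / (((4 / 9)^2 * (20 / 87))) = 22811139 / 7120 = 3203.81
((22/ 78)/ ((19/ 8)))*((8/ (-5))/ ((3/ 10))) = -1408/ 2223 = -0.63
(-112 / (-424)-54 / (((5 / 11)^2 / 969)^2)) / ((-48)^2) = -153690830977 / 298125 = -515524.80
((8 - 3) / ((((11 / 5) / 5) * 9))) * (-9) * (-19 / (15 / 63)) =9975 / 11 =906.82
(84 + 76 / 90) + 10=4268 / 45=94.84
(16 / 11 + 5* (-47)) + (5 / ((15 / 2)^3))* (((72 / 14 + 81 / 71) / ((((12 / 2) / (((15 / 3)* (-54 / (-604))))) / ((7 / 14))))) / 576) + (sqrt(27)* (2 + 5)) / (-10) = -237.18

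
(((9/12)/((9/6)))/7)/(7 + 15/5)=1/140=0.01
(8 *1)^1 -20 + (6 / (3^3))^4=-78716 / 6561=-12.00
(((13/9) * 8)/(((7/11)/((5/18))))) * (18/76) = 1430/1197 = 1.19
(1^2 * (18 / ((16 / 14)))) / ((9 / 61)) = 427 / 4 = 106.75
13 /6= 2.17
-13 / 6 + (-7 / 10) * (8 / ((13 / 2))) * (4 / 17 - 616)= 3502883 / 6630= 528.34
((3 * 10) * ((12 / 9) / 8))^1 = 5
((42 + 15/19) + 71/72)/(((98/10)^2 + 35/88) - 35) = 0.71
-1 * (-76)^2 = -5776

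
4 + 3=7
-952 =-952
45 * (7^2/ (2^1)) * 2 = 2205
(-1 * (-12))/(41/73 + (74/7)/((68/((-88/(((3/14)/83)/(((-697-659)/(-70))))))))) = -173740/1486175703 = -0.00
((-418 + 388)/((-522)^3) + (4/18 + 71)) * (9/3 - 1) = 1688401697/11853054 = 142.44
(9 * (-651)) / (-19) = 5859 / 19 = 308.37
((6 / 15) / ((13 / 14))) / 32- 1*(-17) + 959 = 507527 / 520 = 976.01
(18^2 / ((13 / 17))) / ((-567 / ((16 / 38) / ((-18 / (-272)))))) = -73984 / 15561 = -4.75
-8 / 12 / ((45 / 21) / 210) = -196 / 3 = -65.33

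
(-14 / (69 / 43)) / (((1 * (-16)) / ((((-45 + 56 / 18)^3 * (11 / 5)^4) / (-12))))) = 78240.82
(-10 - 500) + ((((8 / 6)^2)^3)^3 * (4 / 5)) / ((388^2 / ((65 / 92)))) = -42758602104566882 / 83840505763023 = -510.00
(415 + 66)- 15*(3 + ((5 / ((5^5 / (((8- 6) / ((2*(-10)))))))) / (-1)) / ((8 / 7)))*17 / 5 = 16399643 / 50000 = 327.99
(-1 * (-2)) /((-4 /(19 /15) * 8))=-19 /240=-0.08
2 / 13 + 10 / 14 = 79 / 91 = 0.87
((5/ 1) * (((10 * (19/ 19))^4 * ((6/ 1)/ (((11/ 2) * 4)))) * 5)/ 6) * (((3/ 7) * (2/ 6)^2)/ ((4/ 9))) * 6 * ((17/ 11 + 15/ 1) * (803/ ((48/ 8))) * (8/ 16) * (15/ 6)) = 222421875/ 11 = 20220170.45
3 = 3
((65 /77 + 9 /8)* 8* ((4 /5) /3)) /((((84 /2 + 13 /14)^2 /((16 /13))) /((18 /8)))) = 0.01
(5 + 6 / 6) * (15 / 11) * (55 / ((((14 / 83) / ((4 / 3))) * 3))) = 8300 / 7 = 1185.71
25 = 25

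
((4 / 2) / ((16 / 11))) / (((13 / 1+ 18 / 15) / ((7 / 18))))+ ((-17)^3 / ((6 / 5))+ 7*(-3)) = -42073079 / 10224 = -4115.13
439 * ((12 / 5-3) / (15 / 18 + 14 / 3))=-2634 / 55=-47.89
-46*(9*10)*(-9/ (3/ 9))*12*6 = 8048160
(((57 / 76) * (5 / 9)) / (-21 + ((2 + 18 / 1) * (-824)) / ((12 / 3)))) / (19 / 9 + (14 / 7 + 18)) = -15 / 3296236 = -0.00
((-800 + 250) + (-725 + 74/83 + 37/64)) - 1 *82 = -7200577/5312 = -1355.53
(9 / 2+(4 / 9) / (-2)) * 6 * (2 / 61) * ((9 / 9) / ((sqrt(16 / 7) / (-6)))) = -77 * sqrt(7) / 61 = -3.34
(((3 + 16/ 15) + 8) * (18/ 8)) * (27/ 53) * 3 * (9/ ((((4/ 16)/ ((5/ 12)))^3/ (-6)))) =-1099575/ 106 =-10373.35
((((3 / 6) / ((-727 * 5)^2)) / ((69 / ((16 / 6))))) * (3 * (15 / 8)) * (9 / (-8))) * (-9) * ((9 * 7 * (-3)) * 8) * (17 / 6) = -86751 / 243123340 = -0.00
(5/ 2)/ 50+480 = 480.05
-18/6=-3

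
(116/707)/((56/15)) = 435/9898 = 0.04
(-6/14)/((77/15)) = -45/539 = -0.08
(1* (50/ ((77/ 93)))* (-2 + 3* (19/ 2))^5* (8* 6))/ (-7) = -2916913563675/ 539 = -5411713476.21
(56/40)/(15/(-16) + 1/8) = -112/65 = -1.72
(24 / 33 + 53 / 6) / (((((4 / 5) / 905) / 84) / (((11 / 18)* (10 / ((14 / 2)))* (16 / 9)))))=114211000 / 81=1410012.35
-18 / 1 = -18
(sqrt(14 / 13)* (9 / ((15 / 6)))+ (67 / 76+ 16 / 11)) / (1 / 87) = 169911 / 836+ 1566* sqrt(182) / 65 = 528.27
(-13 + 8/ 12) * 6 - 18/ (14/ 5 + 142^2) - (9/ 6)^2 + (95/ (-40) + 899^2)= 325944845883/ 403336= 808122.37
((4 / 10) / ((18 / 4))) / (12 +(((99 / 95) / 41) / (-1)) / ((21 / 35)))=3116 / 419175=0.01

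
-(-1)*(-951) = -951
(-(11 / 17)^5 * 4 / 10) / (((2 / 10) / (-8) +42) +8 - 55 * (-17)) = -2576816 / 55940945943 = -0.00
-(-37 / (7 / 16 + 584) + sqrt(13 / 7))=592 / 9351 - sqrt(91) / 7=-1.30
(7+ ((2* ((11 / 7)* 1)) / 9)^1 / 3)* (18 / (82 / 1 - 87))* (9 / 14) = -807 / 49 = -16.47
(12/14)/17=0.05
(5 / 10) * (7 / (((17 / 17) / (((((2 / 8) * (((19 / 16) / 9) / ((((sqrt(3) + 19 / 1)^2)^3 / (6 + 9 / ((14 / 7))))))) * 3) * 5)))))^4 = 2307102209082505592907014738401866281100625 / 2574557321944491373362917881574194580976432412566475728412278259712 - 162413366486799166322014789495500984928125 * sqrt(3) / 321819665243061421670364735196774322622054051570809466051534782464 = 0.00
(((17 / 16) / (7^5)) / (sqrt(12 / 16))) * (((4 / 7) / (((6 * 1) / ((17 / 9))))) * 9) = 289 * sqrt(3) / 4235364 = 0.00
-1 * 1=-1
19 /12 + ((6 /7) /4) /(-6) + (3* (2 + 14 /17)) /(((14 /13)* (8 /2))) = 2509 /714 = 3.51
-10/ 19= -0.53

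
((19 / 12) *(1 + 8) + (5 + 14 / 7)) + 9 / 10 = 443 / 20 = 22.15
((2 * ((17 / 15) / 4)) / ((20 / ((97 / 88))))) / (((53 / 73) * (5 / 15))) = 120377 / 932800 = 0.13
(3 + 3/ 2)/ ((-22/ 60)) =-135/ 11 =-12.27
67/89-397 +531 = 11993/89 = 134.75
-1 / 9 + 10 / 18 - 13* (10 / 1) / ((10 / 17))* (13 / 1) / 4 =-717.81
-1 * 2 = -2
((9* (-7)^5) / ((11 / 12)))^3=-5980560204813316416 / 1331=-4493283399559215.94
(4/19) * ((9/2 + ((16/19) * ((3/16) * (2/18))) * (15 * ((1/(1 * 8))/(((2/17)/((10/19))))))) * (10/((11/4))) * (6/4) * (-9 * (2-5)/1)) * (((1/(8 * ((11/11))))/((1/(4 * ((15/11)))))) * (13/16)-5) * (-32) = 17013130650/829939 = 20499.25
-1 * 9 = -9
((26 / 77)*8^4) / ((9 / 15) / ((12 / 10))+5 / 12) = 1277952 / 847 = 1508.80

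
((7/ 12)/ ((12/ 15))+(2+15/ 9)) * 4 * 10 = 1055/ 6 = 175.83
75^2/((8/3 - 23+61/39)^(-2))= 334890000/169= 1981597.63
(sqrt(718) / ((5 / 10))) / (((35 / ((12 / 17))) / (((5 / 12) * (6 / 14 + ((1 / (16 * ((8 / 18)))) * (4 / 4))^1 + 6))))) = 2943 * sqrt(718) / 26656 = 2.96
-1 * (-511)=511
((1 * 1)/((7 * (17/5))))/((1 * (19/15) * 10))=15/4522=0.00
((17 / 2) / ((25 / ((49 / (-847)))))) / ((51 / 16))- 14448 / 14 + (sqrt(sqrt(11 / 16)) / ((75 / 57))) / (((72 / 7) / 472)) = -9365456 / 9075 + 7847 * 11^(1 / 4) / 450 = -1000.25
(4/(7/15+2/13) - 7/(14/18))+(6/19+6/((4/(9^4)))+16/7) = 316760057/32186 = 9841.55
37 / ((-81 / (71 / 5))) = -2627 / 405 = -6.49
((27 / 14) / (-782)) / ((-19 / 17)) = 27 / 12236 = 0.00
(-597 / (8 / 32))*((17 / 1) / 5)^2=-27605.28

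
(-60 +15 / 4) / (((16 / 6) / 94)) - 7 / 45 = -1427737 / 720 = -1982.97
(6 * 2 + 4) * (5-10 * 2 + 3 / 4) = -228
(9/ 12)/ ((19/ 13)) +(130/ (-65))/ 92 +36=36.49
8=8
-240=-240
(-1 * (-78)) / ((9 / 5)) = 130 / 3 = 43.33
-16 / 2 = -8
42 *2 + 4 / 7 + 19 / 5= 3093 / 35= 88.37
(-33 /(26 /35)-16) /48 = -1571 /1248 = -1.26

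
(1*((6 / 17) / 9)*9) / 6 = 1 / 17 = 0.06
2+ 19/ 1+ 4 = 25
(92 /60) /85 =23 /1275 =0.02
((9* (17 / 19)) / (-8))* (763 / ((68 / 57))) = -20601 / 32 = -643.78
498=498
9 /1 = 9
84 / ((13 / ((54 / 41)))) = 4536 / 533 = 8.51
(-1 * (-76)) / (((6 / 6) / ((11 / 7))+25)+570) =209 / 1638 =0.13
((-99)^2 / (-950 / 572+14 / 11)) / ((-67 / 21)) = 7915.13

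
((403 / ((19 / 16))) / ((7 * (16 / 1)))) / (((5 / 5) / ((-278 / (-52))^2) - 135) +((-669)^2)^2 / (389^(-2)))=7786363 / 77890575953980118245966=0.00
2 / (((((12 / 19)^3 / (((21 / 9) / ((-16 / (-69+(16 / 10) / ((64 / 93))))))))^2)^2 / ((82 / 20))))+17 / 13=1769170363483598530380375453294533 / 97231773013757027942400000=18195393.43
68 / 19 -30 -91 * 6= -10876 / 19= -572.42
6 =6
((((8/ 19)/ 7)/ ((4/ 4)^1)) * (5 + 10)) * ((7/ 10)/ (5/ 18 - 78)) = -216/ 26581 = -0.01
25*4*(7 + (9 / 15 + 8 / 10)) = 840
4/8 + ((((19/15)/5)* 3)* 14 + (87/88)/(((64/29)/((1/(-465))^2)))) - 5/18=13227790811/1217779200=10.86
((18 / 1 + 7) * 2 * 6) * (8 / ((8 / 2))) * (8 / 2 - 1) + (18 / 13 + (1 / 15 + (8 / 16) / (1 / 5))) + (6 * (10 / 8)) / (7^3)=120658744 / 66885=1803.97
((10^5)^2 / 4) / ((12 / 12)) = 2500000000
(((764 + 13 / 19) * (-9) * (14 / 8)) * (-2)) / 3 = 8029.18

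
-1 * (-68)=68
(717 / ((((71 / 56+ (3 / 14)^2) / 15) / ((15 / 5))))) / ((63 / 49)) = 1967448 / 103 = 19101.44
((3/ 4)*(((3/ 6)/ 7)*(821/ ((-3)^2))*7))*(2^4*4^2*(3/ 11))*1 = 26272/ 11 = 2388.36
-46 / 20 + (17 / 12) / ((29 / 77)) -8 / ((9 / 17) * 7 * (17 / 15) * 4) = 12001 / 12180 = 0.99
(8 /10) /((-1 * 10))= -2 /25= -0.08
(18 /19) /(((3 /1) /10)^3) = 2000 /57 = 35.09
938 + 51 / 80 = 75091 / 80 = 938.64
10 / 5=2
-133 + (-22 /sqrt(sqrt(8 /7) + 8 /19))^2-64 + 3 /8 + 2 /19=128.29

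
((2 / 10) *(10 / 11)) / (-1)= -2 / 11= -0.18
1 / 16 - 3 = -47 / 16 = -2.94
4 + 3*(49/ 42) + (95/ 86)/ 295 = 7.50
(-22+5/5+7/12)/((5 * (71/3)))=-49/284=-0.17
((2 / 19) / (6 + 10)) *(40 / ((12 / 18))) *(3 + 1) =30 / 19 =1.58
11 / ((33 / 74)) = 74 / 3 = 24.67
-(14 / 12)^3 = -343 / 216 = -1.59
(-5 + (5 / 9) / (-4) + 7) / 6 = 67 / 216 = 0.31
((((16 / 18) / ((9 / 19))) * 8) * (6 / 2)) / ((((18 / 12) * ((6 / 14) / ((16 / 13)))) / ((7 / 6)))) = 953344 / 9477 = 100.60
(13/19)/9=13/171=0.08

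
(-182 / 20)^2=8281 / 100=82.81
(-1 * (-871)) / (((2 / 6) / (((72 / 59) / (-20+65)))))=20904 / 295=70.86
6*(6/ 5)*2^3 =57.60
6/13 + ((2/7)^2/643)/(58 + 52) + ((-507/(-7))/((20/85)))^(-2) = 59415864228232/128731106989485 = 0.46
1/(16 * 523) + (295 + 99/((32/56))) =3918317/8368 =468.25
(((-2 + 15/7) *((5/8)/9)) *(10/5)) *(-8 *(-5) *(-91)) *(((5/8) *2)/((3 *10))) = -325/108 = -3.01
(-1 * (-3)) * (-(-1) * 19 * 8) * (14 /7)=912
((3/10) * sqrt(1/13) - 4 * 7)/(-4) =7 - 3 * sqrt(13)/520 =6.98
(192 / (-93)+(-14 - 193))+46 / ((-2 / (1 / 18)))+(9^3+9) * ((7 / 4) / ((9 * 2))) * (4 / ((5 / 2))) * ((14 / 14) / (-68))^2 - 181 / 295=-40137887801 / 190289160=-210.93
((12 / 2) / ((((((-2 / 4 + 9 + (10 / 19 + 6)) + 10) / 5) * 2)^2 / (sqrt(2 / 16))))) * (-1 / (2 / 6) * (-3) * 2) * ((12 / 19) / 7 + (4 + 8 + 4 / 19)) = 2331300 * sqrt(2) / 703423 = 4.69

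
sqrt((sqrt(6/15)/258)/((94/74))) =10^(3/4)* sqrt(224331)/60630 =0.04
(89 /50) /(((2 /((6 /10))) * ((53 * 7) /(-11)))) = -2937 /185500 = -0.02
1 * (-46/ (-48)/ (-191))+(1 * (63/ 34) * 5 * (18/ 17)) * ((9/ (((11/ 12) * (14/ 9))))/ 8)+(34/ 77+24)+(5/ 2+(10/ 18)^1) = 10781676289/ 306023256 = 35.23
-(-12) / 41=12 / 41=0.29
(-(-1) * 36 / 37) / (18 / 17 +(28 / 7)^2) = 306 / 5365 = 0.06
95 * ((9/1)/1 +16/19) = 935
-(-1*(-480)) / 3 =-160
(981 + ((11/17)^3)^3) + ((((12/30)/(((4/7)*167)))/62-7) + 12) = 12106933462263450299/12278588732499380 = 986.02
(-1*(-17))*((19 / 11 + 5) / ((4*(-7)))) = -629 / 154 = -4.08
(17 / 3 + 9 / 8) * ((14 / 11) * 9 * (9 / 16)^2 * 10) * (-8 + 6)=-1386315 / 2816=-492.30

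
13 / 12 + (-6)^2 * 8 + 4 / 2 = 3493 / 12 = 291.08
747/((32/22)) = 8217/16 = 513.56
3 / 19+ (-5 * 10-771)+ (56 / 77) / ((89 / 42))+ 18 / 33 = -15251954 / 18601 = -819.95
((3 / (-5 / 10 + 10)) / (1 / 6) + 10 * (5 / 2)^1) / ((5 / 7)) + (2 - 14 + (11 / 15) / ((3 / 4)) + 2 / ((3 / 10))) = 28469 / 855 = 33.30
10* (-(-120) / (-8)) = -150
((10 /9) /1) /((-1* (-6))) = 5 /27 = 0.19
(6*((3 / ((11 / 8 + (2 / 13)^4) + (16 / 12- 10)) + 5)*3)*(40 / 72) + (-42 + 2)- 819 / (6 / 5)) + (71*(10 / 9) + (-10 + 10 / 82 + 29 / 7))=-603.46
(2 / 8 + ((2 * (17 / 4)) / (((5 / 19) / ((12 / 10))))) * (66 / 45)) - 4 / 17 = 483333 / 8500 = 56.86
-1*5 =-5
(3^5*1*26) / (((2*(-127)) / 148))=-467532 / 127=-3681.35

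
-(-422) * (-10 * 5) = -21100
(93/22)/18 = 31/132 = 0.23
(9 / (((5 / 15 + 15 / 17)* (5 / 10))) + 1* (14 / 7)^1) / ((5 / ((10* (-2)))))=-2084 / 31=-67.23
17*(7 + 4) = 187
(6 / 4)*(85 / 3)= 42.50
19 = 19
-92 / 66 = -46 / 33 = -1.39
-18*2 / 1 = -36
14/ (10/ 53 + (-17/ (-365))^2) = 98852950/ 1347567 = 73.36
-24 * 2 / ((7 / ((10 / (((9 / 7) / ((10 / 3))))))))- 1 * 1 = -1609 / 9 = -178.78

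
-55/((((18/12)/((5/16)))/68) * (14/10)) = -23375/42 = -556.55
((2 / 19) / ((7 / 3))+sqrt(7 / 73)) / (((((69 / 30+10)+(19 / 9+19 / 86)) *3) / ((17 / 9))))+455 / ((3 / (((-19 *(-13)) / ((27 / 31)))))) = 3655 *sqrt(511) / 6200547+13119207262225 / 305015949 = 43011.56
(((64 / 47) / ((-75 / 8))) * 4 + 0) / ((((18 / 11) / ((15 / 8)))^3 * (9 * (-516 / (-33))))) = -73205 / 11786472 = -0.01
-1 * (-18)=18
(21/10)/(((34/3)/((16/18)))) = 14/85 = 0.16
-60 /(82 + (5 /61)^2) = -0.73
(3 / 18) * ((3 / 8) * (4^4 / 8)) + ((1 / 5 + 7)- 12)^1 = -14 / 5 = -2.80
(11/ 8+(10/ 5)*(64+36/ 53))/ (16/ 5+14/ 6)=831465/ 35192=23.63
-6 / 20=-3 / 10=-0.30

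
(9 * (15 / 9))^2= 225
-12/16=-3/4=-0.75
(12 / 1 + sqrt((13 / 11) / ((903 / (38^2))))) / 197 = 38 * sqrt(129129) / 1956801 + 12 / 197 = 0.07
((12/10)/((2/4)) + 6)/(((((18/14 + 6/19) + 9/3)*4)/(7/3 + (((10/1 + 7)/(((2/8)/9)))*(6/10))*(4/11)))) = 20870227/336600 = 62.00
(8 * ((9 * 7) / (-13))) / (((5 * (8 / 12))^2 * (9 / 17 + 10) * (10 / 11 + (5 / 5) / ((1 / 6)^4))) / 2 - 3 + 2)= -848232 / 1659827221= -0.00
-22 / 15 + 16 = 218 / 15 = 14.53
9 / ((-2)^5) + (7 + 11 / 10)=1251 / 160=7.82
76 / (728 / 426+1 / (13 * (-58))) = 12205752 / 274243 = 44.51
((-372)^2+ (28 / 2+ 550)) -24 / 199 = 27650628 / 199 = 138947.88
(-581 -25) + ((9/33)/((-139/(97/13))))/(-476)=-5733639621/9461452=-606.00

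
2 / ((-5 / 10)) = -4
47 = 47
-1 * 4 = -4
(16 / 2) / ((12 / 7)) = 14 / 3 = 4.67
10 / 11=0.91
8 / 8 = 1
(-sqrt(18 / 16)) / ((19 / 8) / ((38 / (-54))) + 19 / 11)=66 * sqrt(2) / 145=0.64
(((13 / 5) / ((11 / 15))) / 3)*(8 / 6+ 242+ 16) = 306.48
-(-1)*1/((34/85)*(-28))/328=-5/18368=-0.00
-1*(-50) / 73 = 50 / 73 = 0.68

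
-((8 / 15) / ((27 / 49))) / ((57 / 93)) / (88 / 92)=-1.65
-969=-969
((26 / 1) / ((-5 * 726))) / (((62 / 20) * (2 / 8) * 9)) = -104 / 101277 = -0.00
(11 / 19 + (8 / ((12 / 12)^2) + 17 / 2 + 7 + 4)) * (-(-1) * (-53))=-56551 / 38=-1488.18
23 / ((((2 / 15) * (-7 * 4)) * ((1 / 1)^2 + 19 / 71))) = -4.86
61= 61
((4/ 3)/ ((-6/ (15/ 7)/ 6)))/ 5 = -4/ 7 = -0.57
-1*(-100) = 100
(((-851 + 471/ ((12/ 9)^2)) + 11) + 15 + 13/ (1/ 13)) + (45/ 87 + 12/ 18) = -542711/ 1392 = -389.88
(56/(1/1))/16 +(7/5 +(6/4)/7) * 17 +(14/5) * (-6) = 99/7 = 14.14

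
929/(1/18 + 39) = 16722/703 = 23.79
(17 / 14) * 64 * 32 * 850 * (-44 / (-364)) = 162764800 / 637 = 255517.74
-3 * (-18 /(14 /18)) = 486 /7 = 69.43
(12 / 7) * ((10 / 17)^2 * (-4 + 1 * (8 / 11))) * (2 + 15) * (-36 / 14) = 777600 / 9163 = 84.86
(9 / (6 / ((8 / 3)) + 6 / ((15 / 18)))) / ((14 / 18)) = 60 / 49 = 1.22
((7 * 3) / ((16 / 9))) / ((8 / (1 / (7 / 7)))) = 189 / 128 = 1.48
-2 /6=-1 /3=-0.33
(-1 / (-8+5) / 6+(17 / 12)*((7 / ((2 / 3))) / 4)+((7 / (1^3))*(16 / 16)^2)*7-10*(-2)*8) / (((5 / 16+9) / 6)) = 61279 / 447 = 137.09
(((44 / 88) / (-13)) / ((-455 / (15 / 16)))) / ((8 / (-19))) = -57 / 302848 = -0.00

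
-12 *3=-36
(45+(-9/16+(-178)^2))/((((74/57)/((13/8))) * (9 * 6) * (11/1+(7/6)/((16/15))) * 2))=125390785/4123872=30.41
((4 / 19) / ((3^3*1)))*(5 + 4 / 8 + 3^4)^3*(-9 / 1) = -5177717 / 114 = -45418.57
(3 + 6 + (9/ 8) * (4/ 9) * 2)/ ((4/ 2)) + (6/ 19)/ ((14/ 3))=674/ 133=5.07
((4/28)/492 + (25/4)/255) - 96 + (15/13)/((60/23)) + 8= -22207795/253708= -87.53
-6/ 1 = -6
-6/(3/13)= -26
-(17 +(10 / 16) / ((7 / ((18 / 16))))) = -17.10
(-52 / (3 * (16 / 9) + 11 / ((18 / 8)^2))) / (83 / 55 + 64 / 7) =-135135 / 207784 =-0.65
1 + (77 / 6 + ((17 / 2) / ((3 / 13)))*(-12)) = -428.17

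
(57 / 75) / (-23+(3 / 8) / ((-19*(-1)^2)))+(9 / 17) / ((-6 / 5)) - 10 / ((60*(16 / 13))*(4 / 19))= -638088389 / 571036800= -1.12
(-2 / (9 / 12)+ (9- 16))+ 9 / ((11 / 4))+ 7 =20 / 33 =0.61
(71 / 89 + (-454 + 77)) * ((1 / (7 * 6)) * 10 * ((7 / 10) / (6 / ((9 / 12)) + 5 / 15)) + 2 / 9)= -1824769 / 20025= -91.12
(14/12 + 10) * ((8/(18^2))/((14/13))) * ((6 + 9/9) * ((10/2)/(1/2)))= 4355/243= 17.92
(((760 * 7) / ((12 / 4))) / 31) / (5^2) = 1064 / 465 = 2.29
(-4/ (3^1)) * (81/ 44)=-27/ 11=-2.45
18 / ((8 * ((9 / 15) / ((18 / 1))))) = 135 / 2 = 67.50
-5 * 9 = -45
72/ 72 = 1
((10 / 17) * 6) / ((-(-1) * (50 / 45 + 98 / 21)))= 135 / 221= 0.61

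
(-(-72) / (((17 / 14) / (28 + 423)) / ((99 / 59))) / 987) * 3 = 6429456 / 47141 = 136.39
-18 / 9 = -2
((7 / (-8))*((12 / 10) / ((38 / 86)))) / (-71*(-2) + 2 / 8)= -903 / 54055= -0.02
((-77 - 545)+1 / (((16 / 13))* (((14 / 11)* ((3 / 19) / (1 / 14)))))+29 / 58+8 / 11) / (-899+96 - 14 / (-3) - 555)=2214229 / 4829440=0.46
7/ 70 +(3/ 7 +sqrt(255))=37/ 70 +sqrt(255)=16.50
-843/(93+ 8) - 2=-1045/101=-10.35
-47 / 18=-2.61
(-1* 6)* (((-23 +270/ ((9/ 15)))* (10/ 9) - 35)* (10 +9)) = -150290/ 3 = -50096.67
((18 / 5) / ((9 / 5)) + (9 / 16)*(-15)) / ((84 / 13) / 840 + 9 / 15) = -6695 / 632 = -10.59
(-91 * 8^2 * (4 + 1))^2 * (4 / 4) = 847974400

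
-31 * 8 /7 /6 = -124 /21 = -5.90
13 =13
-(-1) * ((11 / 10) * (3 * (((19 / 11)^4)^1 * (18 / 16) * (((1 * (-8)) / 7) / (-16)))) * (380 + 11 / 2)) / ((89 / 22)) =2712892257 / 12061280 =224.93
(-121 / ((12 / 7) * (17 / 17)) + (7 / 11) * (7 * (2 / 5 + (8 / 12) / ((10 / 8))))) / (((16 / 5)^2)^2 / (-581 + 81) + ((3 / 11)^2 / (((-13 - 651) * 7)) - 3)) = 8755869718750 / 423088712391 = 20.70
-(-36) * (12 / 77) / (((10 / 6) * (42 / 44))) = 864 / 245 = 3.53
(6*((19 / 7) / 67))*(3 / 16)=171 / 3752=0.05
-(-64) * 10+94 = 734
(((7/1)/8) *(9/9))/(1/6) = 21/4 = 5.25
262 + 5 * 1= 267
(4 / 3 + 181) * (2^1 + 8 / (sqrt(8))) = 1094 / 3 + 1094 * sqrt(2) / 3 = 880.38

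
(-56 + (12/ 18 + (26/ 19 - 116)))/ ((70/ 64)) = -44288/ 285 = -155.40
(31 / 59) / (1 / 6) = 186 / 59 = 3.15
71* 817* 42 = 2436294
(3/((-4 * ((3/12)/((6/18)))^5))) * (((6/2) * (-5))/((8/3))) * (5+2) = 1120/9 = 124.44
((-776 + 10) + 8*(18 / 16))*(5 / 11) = -3785 / 11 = -344.09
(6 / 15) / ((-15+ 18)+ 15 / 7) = 7 / 90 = 0.08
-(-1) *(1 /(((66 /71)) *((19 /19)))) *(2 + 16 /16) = 71 /22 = 3.23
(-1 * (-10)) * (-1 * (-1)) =10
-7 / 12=-0.58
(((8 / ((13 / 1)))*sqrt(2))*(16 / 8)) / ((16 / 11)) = 11*sqrt(2) / 13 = 1.20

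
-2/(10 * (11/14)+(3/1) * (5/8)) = -112/545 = -0.21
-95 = -95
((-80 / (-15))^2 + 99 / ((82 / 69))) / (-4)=-82471 / 2952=-27.94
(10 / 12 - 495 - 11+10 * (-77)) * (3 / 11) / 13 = -26.75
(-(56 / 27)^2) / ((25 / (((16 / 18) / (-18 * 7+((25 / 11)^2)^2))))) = 0.00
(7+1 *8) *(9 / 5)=27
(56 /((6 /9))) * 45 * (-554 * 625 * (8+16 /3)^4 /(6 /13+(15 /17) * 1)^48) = -4212955966603904773484655099688812988298110211781783643933709697727713384320805841116561543455120934481761086635685056000000000 /147717116668162917819983061298909385500660091073503454859917720802243614110289031504587705152700145332523128870065431683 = -28520431.90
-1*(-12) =12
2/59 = 0.03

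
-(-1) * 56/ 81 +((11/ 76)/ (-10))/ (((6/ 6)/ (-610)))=58607/ 6156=9.52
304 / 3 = 101.33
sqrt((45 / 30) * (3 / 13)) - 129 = -129 + 3 * sqrt(26) / 26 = -128.41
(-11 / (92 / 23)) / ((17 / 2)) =-0.32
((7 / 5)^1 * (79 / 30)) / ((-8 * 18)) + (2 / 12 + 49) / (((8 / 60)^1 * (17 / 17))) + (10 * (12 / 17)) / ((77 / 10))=10451381123 / 28274400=369.64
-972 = -972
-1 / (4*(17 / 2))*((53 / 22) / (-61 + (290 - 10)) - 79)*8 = 18.59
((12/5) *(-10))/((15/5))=-8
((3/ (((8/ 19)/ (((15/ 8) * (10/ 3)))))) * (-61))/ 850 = -3477/ 1088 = -3.20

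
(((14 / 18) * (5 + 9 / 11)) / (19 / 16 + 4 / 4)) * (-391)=-400384 / 495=-808.86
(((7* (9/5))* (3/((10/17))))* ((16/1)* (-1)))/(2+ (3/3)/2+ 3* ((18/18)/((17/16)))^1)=-873936/4525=-193.14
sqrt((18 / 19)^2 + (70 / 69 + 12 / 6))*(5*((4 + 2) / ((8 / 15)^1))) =75*sqrt(1680909) / 874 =111.26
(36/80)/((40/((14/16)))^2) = 441/2048000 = 0.00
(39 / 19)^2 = 1521 / 361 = 4.21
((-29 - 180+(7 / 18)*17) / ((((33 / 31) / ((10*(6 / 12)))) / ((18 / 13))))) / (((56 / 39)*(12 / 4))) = -564665 / 1848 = -305.55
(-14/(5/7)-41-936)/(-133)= 4983/665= 7.49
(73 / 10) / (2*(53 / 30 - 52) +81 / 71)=-15549 / 211564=-0.07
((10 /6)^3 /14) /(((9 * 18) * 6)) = 0.00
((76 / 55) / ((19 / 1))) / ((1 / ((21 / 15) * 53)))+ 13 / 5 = 2199 / 275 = 8.00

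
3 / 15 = 0.20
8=8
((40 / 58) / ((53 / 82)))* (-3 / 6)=-820 / 1537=-0.53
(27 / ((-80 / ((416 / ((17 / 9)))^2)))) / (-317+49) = 61.08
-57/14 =-4.07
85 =85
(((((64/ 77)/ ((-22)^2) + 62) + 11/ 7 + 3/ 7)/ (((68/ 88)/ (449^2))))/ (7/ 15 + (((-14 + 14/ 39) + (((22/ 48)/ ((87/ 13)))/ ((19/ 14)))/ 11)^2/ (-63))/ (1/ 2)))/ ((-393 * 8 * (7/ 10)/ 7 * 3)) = 49961483552410573665600/ 15342893429964193247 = 3256.33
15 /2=7.50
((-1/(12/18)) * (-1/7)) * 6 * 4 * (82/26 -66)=-29412/91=-323.21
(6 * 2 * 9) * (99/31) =10692/31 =344.90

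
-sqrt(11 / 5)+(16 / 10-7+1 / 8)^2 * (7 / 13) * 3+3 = 46.47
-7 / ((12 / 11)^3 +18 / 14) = -65219 / 24075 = -2.71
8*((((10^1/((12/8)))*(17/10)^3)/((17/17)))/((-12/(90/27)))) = -9826/135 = -72.79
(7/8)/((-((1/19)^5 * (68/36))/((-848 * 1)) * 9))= 1837265458/17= 108074438.71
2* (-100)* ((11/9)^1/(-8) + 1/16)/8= 2.26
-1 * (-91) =91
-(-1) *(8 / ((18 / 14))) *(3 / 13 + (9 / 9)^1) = 896 / 117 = 7.66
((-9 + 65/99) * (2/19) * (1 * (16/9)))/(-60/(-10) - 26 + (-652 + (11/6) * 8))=6608/2781999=0.00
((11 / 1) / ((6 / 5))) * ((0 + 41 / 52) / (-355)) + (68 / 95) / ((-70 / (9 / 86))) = -67870981 / 3167182200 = -0.02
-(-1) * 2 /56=1 /28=0.04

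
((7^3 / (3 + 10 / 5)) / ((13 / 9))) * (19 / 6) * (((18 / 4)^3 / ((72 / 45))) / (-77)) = -2036097 / 18304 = -111.24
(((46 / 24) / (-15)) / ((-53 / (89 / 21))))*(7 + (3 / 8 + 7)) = 47081 / 320544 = 0.15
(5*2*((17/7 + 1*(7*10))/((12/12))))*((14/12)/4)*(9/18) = 845/8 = 105.62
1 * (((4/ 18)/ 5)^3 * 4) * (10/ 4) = 16/ 18225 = 0.00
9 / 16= 0.56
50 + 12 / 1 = 62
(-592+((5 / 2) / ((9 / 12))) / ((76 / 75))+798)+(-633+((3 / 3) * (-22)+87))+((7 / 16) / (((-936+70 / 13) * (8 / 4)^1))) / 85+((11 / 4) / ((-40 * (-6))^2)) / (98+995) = -176495187520934543 / 492026782694400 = -358.71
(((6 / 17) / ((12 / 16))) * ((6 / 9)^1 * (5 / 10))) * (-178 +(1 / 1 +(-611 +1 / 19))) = -119768 / 969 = -123.60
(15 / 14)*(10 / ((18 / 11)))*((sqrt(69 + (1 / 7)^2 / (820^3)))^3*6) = 20505927288011*sqrt(382155917640205) / 17802927270464000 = 22516.88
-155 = -155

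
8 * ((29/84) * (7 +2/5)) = 2146/105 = 20.44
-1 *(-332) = 332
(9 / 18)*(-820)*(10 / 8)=-1025 / 2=-512.50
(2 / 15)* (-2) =-0.27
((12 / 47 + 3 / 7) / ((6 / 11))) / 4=825 / 2632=0.31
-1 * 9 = -9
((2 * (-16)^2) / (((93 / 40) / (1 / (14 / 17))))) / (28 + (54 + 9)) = 2.94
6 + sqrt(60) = 6 + 2 * sqrt(15) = 13.75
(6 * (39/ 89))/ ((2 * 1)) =117/ 89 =1.31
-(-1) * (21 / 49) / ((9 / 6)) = 2 / 7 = 0.29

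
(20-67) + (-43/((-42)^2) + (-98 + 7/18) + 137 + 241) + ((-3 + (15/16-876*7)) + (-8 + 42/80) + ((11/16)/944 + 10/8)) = -196726029137/33304320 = -5906.92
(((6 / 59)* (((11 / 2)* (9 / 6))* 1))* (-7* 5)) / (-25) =1.17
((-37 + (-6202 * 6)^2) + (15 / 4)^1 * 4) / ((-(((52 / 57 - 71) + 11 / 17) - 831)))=1341806201418 / 872527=1537839.17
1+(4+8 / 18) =49 / 9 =5.44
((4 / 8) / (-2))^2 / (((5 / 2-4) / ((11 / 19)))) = -11 / 456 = -0.02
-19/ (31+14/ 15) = -285/ 479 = -0.59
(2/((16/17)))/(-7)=-17/56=-0.30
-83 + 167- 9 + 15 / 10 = 153 / 2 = 76.50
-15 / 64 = -0.23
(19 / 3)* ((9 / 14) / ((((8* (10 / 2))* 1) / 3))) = 171 / 560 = 0.31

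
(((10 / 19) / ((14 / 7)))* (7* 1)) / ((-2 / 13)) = -455 / 38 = -11.97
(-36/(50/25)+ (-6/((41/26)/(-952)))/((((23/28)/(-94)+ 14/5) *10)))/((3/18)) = 1009997028/1506053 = 670.63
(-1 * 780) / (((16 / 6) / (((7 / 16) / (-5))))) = 819 / 32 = 25.59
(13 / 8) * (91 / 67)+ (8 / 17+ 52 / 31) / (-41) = 2.15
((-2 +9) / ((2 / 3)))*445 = 9345 / 2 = 4672.50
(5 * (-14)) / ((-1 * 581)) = 10 / 83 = 0.12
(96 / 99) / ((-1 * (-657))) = 32 / 21681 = 0.00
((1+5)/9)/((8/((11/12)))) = 11/144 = 0.08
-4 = -4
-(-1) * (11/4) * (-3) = -33/4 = -8.25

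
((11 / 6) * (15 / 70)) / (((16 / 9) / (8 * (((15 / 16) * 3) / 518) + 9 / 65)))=1212651 / 30168320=0.04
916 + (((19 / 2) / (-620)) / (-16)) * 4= 4543379 / 4960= 916.00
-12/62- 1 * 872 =-27038/31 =-872.19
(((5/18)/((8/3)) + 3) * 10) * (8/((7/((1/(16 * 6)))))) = 745/2016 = 0.37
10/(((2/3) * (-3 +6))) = 5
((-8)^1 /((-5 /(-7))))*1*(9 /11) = -504 /55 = -9.16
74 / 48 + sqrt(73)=37 / 24 + sqrt(73)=10.09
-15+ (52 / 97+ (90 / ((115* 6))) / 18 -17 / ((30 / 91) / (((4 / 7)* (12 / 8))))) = -3925891 / 66930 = -58.66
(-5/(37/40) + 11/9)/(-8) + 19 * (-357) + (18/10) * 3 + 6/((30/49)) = -90140131/13320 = -6767.28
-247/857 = -0.29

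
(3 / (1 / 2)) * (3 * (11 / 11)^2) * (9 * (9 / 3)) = 486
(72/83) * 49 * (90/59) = 64.84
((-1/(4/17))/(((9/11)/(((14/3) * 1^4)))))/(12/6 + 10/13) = -17017/1944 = -8.75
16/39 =0.41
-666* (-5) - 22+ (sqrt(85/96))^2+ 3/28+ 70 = 2270683/672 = 3378.99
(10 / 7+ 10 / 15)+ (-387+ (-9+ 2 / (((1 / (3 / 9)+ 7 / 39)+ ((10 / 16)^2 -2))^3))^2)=-23808371766901162987983022 / 76080065109985522162101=-312.94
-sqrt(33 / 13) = -sqrt(429) / 13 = -1.59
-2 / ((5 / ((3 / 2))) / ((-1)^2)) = -3 / 5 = -0.60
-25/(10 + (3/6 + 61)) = -50/143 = -0.35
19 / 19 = 1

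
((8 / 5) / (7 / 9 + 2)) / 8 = 9 / 125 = 0.07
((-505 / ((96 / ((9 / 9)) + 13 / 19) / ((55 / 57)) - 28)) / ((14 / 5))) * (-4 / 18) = 12625 / 22743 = 0.56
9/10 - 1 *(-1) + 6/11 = 269/110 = 2.45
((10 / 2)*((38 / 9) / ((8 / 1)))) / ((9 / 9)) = 95 / 36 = 2.64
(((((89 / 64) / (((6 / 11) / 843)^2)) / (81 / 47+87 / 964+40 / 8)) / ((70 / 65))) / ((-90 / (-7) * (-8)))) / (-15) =125212091406259 / 426764851200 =293.40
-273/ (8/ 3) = -102.38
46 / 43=1.07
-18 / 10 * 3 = -27 / 5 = -5.40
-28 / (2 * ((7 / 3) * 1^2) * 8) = -3 / 4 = -0.75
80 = 80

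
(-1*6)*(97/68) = -8.56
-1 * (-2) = 2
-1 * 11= -11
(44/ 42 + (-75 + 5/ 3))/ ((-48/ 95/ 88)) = 264385/ 21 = 12589.76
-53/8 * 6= -159/4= -39.75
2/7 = 0.29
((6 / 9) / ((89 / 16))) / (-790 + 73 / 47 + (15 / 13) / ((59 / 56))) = -1153568 / 7578324813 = -0.00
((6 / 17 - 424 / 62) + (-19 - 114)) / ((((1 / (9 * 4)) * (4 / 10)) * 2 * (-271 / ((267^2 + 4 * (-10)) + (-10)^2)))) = 13883277285 / 8401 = 1652574.37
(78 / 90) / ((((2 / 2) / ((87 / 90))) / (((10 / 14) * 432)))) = 9048 / 35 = 258.51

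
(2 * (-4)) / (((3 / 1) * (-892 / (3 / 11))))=2 / 2453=0.00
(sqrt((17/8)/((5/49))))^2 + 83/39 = 35807/1560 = 22.95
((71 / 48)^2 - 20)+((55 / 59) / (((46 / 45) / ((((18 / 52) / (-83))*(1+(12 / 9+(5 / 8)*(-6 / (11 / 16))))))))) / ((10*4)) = -60088425757 / 3373523712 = -17.81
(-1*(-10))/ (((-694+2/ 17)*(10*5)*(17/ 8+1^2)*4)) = -17/ 737250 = -0.00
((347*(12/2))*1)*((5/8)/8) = 5205/32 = 162.66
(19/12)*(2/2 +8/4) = 19/4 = 4.75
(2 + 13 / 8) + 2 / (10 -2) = 31 / 8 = 3.88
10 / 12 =5 / 6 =0.83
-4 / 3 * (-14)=56 / 3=18.67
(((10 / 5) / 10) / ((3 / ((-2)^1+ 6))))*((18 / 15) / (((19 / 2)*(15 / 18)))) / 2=48 / 2375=0.02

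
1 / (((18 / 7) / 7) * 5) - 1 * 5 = -401 / 90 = -4.46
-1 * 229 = -229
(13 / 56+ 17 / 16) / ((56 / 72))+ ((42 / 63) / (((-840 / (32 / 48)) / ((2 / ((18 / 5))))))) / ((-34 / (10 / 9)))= 48518875 / 29148336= 1.66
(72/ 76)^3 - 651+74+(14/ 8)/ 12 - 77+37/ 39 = -2790806599/ 4280016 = -652.06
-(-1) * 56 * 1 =56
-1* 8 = -8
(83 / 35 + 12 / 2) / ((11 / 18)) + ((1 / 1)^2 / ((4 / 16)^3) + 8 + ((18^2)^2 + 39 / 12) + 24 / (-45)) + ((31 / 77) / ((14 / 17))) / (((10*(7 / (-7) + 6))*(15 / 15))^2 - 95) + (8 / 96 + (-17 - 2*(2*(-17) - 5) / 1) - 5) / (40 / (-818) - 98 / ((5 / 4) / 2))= 104844112459719229 / 997906557648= 105064.06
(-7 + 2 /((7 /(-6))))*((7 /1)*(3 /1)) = -183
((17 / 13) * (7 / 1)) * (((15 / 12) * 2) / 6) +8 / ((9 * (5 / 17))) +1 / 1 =18337 / 2340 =7.84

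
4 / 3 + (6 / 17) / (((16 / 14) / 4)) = 131 / 51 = 2.57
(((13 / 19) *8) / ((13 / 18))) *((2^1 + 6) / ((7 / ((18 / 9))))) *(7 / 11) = 2304 / 209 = 11.02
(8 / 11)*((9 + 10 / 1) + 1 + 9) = 232 / 11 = 21.09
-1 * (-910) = 910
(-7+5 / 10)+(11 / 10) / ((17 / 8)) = -1017 / 170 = -5.98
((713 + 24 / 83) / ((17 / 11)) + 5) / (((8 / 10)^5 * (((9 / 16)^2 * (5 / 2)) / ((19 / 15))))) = 781717000 / 342873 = 2279.90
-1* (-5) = 5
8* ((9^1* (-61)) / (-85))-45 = 567 / 85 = 6.67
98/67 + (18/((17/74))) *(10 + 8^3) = 46587034/1139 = 40901.70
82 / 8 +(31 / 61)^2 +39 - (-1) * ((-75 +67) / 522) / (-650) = 62505960593 / 1262535300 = 49.51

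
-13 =-13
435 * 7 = 3045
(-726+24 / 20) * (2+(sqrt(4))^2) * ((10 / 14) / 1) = -21744 / 7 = -3106.29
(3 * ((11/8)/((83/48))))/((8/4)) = 99/83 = 1.19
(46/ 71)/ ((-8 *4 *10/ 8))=-23/ 1420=-0.02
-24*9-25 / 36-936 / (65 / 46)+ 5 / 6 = -158087 / 180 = -878.26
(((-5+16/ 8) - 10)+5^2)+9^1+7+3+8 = 39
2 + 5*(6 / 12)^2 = 3.25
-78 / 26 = -3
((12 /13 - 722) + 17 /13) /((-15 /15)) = 9357 /13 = 719.77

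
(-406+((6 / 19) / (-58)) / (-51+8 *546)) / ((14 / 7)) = -203.00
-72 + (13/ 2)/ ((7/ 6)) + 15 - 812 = -6044/ 7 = -863.43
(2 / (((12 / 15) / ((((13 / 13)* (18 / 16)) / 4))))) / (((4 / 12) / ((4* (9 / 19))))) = 1215 / 304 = 4.00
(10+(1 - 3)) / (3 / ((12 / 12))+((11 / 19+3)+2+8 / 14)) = 1064 / 1217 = 0.87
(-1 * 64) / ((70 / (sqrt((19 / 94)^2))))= -304 / 1645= -0.18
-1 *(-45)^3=91125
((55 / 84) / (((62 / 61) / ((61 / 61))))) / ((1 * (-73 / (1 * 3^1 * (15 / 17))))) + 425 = 915559475 / 2154376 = 424.98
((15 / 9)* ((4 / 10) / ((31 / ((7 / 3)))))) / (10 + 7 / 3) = 14 / 3441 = 0.00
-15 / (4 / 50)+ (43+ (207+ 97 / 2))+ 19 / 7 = 796 / 7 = 113.71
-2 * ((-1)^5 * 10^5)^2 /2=-10000000000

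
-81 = -81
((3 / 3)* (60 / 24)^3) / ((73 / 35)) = 4375 / 584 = 7.49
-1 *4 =-4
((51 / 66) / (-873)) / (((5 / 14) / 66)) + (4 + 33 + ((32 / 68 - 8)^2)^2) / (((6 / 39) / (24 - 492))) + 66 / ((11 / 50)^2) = -13218007755807908 / 1336753605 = -9888140.72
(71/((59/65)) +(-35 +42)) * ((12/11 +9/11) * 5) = 527940/649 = 813.47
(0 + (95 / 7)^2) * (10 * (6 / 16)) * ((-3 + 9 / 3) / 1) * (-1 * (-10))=0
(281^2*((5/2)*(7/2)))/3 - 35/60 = 690907/3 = 230302.33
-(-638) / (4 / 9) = 2871 / 2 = 1435.50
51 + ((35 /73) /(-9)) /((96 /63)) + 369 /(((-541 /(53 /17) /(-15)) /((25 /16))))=6497065361 /64452576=100.80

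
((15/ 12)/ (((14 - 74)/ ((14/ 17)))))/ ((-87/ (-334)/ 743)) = -868567/ 17748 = -48.94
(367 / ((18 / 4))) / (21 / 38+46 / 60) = 34865 / 564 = 61.82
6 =6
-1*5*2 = -10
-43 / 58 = -0.74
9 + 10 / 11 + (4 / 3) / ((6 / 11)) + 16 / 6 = 1487 / 99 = 15.02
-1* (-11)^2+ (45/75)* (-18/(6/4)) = -641/5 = -128.20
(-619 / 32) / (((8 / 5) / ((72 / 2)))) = -27855 / 64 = -435.23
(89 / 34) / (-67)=-89 / 2278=-0.04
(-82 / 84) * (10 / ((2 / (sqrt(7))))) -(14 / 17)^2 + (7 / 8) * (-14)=-14945 / 1156 -205 * sqrt(7) / 42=-25.84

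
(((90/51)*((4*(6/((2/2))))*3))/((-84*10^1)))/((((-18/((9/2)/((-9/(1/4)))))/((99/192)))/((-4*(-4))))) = -33/3808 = -0.01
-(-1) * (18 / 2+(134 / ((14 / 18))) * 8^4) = 4939839 / 7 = 705691.29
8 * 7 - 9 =47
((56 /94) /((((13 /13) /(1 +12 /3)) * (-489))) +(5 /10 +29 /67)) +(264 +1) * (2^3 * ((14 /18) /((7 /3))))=2179190995 /3079722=707.59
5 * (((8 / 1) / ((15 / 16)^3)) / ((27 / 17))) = 30.57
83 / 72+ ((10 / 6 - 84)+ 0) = -5845 / 72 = -81.18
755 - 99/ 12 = 2987/ 4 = 746.75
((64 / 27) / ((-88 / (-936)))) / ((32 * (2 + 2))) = 13 / 66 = 0.20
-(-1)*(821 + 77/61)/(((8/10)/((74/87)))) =4639615/5307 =874.24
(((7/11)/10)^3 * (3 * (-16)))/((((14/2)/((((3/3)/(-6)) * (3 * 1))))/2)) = 0.00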